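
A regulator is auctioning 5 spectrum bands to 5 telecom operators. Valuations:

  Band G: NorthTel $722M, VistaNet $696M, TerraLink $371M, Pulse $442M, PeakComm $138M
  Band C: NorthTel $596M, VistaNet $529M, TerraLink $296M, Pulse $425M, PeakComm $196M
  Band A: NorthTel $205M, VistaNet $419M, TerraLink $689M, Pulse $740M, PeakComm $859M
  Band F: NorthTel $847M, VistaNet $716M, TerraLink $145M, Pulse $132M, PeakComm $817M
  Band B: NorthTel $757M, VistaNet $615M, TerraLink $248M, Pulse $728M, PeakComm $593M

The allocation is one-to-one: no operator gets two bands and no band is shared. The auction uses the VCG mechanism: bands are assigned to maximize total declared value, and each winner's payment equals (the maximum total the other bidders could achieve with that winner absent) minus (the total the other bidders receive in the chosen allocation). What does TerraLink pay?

Efficient allocation: NorthTel→Band C ($596M), VistaNet→Band G ($696M), TerraLink→Band A ($689M), Pulse→Band B ($728M), PeakComm→Band F ($817M); total welfare W = $3526M.
TerraLink receives Band A at value $689M, so the others get W − 689 = $2837M.
Without TerraLink: best allocation of the remaining 4 bidders over all 5 bands is NorthTel→Band F ($847M), VistaNet→Band G ($696M), Pulse→Band B ($728M), PeakComm→Band A ($859M), total $3130M.
VCG payment = (others' best without TerraLink) − (others' welfare with TerraLink) = 3130 − 2837 = $293M.

TerraLink pays $293M.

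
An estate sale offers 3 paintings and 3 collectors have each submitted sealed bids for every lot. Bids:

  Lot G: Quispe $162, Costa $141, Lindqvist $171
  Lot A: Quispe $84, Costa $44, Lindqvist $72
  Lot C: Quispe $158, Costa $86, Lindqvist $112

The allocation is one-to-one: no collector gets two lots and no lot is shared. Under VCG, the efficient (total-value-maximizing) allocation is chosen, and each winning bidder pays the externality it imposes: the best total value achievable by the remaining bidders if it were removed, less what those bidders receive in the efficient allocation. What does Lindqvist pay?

Lindqvist pays $97.

Efficient allocation: Quispe→Lot C ($158), Costa→Lot A ($44), Lindqvist→Lot G ($171); total welfare W = $373.
Lindqvist receives Lot G at value $171, so the others get W − 171 = $202.
Without Lindqvist: best allocation of the remaining 2 bidders over all 3 lots is Quispe→Lot C ($158), Costa→Lot G ($141), total $299.
VCG payment = (others' best without Lindqvist) − (others' welfare with Lindqvist) = 299 − 202 = $97.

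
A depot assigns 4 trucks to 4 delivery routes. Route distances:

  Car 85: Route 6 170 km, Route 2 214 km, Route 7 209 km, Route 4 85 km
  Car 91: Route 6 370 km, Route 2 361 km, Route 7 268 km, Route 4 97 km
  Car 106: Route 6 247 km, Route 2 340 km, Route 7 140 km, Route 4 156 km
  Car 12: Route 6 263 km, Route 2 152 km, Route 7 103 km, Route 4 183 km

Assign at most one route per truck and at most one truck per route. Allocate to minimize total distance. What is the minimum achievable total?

Min total: 559 km

Optimal: Car 85→Route 6 (170 km), Car 91→Route 4 (97 km), Car 106→Route 7 (140 km), Car 12→Route 2 (152 km) — total 170+97+140+152 = 559 km.
Row-greedy (each truck in turn takes its cheapest remaining route) gives 752 km, worse by 193.
Next-best assignment: Car 85→Route 2, Car 91→Route 4, Car 106→Route 6, Car 12→Route 7 = 661 km.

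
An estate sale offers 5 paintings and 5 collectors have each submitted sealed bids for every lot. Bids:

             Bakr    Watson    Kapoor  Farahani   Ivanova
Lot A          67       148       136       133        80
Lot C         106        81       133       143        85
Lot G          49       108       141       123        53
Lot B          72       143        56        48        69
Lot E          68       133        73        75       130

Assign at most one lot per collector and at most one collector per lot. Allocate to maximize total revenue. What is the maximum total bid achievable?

Optimal: Bakr→Lot C ($106), Watson→Lot B ($143), Kapoor→Lot G ($141), Farahani→Lot A ($133), Ivanova→Lot E ($130) — total 106+143+141+133+130 = $653.
Next-best assignment: Bakr→Lot C, Watson→Lot B, Kapoor→Lot A, Farahani→Lot G, Ivanova→Lot E = $638.

Maximum total: $653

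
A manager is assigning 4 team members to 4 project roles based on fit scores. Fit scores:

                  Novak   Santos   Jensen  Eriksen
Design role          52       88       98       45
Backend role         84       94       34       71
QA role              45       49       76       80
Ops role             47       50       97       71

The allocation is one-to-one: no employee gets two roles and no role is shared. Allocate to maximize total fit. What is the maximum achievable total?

Optimal: Novak→Backend role (84 pts), Santos→Design role (88 pts), Jensen→Ops role (97 pts), Eriksen→QA role (80 pts) — total 84+88+97+80 = 349 pts.
Max-entry greedy (repeatedly take the single best remaining cell) gives 319 pts, worse by 30.

Max total: 349 pts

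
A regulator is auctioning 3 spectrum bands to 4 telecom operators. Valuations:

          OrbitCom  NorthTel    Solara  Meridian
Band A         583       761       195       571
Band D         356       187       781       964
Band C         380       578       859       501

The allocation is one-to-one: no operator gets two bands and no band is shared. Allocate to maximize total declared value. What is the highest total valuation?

This is the linear assignment problem.
Optimal: NorthTel→Band A ($761M), Meridian→Band D ($964M), Solara→Band C ($859M) — total 761+964+859 = $2584M.
Row-greedy (each operator in turn takes its best remaining band) gives $1942M, worse by 642.
Every other assignment is strictly worse.

Maximum total: $2584M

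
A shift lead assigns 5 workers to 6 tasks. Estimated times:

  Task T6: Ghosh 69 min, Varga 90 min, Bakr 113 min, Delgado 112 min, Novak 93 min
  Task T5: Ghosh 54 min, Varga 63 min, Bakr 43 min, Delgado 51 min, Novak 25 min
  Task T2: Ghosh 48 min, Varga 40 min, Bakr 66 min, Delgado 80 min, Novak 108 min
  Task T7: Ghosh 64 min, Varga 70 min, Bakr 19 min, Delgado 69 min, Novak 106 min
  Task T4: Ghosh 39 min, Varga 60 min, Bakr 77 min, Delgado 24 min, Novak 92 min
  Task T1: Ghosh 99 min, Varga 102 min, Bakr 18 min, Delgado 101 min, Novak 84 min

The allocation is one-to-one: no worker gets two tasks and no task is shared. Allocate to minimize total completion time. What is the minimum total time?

Minimum total: 171 min

Optimal: Ghosh→Task T7 (64 min), Varga→Task T2 (40 min), Bakr→Task T1 (18 min), Delgado→Task T4 (24 min), Novak→Task T5 (25 min) — total 64+40+18+24+25 = 171 min.
Column-greedy (each task in turn goes to its cheapest remaining worker) gives 177 min, worse by 6.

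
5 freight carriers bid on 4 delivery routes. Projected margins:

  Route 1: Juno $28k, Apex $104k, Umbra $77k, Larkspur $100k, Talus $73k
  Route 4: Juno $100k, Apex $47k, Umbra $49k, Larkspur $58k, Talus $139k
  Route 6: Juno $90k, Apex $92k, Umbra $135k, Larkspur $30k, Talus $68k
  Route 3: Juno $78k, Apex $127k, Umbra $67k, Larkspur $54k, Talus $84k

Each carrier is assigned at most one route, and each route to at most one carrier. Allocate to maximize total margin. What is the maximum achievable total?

Optimal: Larkspur→Route 1 ($100k), Talus→Route 4 ($139k), Umbra→Route 6 ($135k), Apex→Route 3 ($127k) — total 100+139+135+127 = $501k.
Next-best assignment: Larkspur→Route 1, Juno→Route 4, Umbra→Route 6, Apex→Route 3 = $462k.

Max total: $501k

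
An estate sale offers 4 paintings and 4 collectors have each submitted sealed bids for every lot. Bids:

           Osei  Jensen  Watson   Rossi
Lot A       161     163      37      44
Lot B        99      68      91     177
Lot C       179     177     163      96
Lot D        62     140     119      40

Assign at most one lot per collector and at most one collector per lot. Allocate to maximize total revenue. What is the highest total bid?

Max total: $641

This is the linear assignment problem.
Optimal: Osei→Lot A ($161), Jensen→Lot D ($140), Watson→Lot C ($163), Rossi→Lot B ($177) — total 161+140+163+177 = $641.
Row-greedy (each collector in turn takes its best remaining lot) gives $638, worse by 3.
Next-best assignment: Osei→Lot C, Jensen→Lot A, Watson→Lot D, Rossi→Lot B = $638.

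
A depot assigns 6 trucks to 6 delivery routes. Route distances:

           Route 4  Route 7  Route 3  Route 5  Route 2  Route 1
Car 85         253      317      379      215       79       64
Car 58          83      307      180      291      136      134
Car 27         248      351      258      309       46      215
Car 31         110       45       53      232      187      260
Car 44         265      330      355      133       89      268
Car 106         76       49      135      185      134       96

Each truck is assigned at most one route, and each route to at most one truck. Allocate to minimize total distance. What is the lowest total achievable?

Minimum total: 428 km

Optimal: Car 85→Route 1 (64 km), Car 58→Route 4 (83 km), Car 27→Route 2 (46 km), Car 31→Route 3 (53 km), Car 44→Route 5 (133 km), Car 106→Route 7 (49 km) — total 64+83+46+53+133+49 = 428 km.
Row-greedy (each truck in turn takes its cheapest remaining route) gives 506 km, worse by 78.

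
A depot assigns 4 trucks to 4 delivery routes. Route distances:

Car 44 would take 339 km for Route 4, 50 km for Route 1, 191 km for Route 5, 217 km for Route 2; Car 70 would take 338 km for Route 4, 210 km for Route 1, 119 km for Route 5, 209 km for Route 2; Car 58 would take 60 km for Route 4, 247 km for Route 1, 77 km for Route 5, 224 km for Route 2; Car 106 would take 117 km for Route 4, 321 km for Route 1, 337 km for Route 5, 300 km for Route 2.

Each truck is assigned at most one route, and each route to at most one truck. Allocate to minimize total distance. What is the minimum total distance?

This is the linear assignment problem.
Optimal: Car 44→Route 1 (50 km), Car 70→Route 2 (209 km), Car 58→Route 5 (77 km), Car 106→Route 4 (117 km) — total 50+209+77+117 = 453 km.
Row-greedy (each truck in turn takes its cheapest remaining route) gives 529 km, worse by 76.
Next-best assignment: Car 44→Route 1, Car 70→Route 5, Car 58→Route 2, Car 106→Route 4 = 510 km.

Minimum total: 453 km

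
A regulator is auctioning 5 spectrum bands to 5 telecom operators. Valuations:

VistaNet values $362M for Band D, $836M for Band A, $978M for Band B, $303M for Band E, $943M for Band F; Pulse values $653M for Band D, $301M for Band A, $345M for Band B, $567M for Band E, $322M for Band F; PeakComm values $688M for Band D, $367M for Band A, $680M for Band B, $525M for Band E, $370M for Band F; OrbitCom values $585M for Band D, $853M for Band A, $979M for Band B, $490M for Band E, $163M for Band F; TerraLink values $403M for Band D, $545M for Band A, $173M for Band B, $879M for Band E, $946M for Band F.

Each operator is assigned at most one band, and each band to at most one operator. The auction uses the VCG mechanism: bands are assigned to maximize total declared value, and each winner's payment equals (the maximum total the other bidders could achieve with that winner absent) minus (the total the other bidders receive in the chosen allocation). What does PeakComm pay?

PeakComm pays $110M.

Efficient allocation: VistaNet→Band B ($978M), Pulse→Band E ($567M), PeakComm→Band D ($688M), OrbitCom→Band A ($853M), TerraLink→Band F ($946M); total welfare W = $4032M.
PeakComm receives Band D at value $688M, so the others get W − 688 = $3344M.
Without PeakComm: best allocation of the remaining 4 bidders over all 5 bands is VistaNet→Band F ($943M), Pulse→Band D ($653M), OrbitCom→Band B ($979M), TerraLink→Band E ($879M), total $3454M.
VCG payment = (others' best without PeakComm) − (others' welfare with PeakComm) = 3454 − 3344 = $110M.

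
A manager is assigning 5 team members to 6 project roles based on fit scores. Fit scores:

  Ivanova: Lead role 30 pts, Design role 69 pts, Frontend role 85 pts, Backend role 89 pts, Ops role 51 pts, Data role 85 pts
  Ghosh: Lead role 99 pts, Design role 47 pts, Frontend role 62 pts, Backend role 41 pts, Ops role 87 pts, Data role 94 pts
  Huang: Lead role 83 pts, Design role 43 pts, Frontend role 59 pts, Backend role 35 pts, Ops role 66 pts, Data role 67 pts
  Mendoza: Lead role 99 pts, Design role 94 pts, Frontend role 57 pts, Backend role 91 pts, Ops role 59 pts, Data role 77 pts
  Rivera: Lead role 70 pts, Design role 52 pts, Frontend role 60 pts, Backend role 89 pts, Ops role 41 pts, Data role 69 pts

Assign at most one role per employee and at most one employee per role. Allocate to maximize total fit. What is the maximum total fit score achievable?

Optimal: Ivanova→Frontend role (85 pts), Ghosh→Data role (94 pts), Huang→Lead role (83 pts), Mendoza→Design role (94 pts), Rivera→Backend role (89 pts) — total 85+94+83+94+89 = 445 pts.
Next-best assignment: Ivanova→Frontend role, Ghosh→Ops role, Huang→Lead role, Mendoza→Design role, Rivera→Backend role = 438 pts.
Every other assignment is strictly worse.

Max total: 445 pts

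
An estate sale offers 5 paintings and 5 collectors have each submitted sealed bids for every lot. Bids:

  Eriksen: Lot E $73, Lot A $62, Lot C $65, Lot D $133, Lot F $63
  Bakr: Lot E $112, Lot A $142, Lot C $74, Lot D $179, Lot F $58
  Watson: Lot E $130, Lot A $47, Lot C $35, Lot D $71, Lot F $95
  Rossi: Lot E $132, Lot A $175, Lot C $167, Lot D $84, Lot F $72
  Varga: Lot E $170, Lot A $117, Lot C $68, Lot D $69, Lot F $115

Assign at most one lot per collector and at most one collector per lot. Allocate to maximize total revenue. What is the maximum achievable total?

Max total: $707

Optimal: Eriksen→Lot D ($133), Bakr→Lot A ($142), Watson→Lot F ($95), Rossi→Lot C ($167), Varga→Lot E ($170) — total 133+142+95+167+170 = $707.
Column-greedy (each lot in turn goes to its best remaining collector) gives $647, worse by 60.
Next-best assignment: Eriksen→Lot D, Bakr→Lot A, Watson→Lot E, Rossi→Lot C, Varga→Lot F = $687.
Every other assignment is strictly worse.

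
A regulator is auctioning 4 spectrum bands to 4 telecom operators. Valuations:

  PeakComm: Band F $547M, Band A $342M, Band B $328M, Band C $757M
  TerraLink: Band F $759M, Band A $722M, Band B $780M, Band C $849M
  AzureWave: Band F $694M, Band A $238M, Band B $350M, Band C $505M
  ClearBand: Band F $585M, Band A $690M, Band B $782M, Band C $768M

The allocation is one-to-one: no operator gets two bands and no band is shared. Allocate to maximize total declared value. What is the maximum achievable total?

Max total: $2955M

This is a one-to-one assignment (maximum-weight bipartite matching).
Optimal: PeakComm→Band C ($757M), TerraLink→Band A ($722M), AzureWave→Band F ($694M), ClearBand→Band B ($782M) — total 757+722+694+782 = $2955M.
Max-entry greedy (repeatedly take the single best remaining cell) gives $2667M, worse by 288.
Next-best assignment: PeakComm→Band C, TerraLink→Band B, AzureWave→Band F, ClearBand→Band A = $2921M.
Swapping ClearBand↔TerraLink (ClearBand→Band A $690M, TerraLink→Band B $780M) loses 34.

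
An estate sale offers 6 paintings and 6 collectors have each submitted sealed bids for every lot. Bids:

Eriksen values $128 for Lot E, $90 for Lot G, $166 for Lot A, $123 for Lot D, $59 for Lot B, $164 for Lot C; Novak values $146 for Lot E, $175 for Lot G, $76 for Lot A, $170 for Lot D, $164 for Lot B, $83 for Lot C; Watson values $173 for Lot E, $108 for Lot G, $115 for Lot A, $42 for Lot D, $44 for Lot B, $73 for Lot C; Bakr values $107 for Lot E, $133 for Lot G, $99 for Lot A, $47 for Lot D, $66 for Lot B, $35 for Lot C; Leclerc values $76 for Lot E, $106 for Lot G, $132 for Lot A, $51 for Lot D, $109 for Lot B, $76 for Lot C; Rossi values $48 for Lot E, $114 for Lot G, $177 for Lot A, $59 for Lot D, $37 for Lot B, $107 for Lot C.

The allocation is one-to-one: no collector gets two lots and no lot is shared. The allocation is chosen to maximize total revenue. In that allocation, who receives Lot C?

Eriksen receives Lot C.

Treat this as an assignment problem: match each collector to one lot.
Optimal: Eriksen→Lot C ($164), Novak→Lot D ($170), Watson→Lot E ($173), Bakr→Lot G ($133), Leclerc→Lot B ($109), Rossi→Lot A ($177) — total 164+170+173+133+109+177 = $926.
Max-entry greedy (repeatedly take the single best remaining cell) gives $845, worse by 81.
Next-best assignment: Eriksen→Lot C, Novak→Lot B, Watson→Lot E, Bakr→Lot G, Leclerc→Lot D, Rossi→Lot A = $862.
Swapping Leclerc↔Eriksen (Leclerc→Lot C $76, Eriksen→Lot B $59) loses 138.
Checked against all permutations: $926 is optimal.
Eriksen's own top lot is Lot A ($166), but forcing Eriksen→Lot A and reassigning the rest optimally gives only $858 — worse by 68.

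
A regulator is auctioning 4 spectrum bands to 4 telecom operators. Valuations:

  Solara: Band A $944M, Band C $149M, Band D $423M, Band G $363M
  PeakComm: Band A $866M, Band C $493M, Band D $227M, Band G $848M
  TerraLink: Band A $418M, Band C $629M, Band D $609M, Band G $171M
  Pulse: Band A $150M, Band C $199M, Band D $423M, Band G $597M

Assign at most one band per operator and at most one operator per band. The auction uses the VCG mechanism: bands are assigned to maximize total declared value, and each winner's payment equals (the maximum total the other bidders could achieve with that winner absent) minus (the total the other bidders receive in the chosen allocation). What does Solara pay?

Solara pays $192M.

Efficient allocation: Solara→Band A ($944M), PeakComm→Band G ($848M), TerraLink→Band C ($629M), Pulse→Band D ($423M); total welfare W = $2844M.
Solara receives Band A at value $944M, so the others get W − 944 = $1900M.
Without Solara: best allocation of the remaining 3 bidders over all 4 bands is PeakComm→Band A ($866M), TerraLink→Band C ($629M), Pulse→Band G ($597M), total $2092M.
VCG payment = (others' best without Solara) − (others' welfare with Solara) = 2092 − 1900 = $192M.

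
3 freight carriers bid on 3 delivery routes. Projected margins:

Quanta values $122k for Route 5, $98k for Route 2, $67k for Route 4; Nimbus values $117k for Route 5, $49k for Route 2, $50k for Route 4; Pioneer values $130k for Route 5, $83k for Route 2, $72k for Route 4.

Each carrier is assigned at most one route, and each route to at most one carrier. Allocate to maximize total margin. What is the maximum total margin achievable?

Max total: $287k

Optimal: Quanta→Route 2 ($98k), Nimbus→Route 5 ($117k), Pioneer→Route 4 ($72k) — total 98+117+72 = $287k.
Max-entry greedy (repeatedly take the single best remaining cell) gives $278k, worse by 9.
Next-best assignment: Quanta→Route 2, Nimbus→Route 4, Pioneer→Route 5 = $278k.
Swapping Pioneer↔Quanta (Pioneer→Route 2 $83k, Quanta→Route 4 $67k) loses 20.
No other one-to-one assignment exceeds $287k.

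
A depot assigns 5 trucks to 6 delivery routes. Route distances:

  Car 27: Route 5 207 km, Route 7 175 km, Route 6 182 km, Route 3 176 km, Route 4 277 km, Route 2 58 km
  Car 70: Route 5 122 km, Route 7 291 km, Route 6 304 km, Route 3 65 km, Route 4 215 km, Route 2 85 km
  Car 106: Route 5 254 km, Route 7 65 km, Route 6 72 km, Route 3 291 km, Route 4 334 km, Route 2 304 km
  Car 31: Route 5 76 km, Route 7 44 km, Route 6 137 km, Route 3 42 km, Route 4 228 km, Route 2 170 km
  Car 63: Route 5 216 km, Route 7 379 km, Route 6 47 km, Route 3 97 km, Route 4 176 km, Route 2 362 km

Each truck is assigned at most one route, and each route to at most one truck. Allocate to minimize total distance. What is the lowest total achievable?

Minimum total: 311 km

Optimal: Car 27→Route 2 (58 km), Car 70→Route 3 (65 km), Car 106→Route 7 (65 km), Car 31→Route 5 (76 km), Car 63→Route 6 (47 km) — total 58+65+65+76+47 = 311 km.
Min-entry greedy (repeatedly take the single cheapest remaining cell) gives 334 km, worse by 23.
Checked against all permutations: 311 km is optimal.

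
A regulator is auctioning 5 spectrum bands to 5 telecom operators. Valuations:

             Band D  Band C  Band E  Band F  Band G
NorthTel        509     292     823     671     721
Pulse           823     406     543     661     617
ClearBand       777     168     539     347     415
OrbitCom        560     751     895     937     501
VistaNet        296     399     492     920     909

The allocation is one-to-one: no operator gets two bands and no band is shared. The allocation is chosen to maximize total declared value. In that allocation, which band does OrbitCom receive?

OrbitCom receives Band C.

Optimal: NorthTel→Band E ($823M), Pulse→Band F ($661M), ClearBand→Band D ($777M), OrbitCom→Band C ($751M), VistaNet→Band G ($909M) — total 823+661+777+751+909 = $3921M.
Next-best assignment: NorthTel→Band E, Pulse→Band G, ClearBand→Band D, OrbitCom→Band C, VistaNet→Band F = $3888M.
No other one-to-one assignment exceeds $3921M.
OrbitCom's own top band is Band F ($937M), but forcing OrbitCom→Band F and reassigning the rest optimally gives only $3852M — worse by 69.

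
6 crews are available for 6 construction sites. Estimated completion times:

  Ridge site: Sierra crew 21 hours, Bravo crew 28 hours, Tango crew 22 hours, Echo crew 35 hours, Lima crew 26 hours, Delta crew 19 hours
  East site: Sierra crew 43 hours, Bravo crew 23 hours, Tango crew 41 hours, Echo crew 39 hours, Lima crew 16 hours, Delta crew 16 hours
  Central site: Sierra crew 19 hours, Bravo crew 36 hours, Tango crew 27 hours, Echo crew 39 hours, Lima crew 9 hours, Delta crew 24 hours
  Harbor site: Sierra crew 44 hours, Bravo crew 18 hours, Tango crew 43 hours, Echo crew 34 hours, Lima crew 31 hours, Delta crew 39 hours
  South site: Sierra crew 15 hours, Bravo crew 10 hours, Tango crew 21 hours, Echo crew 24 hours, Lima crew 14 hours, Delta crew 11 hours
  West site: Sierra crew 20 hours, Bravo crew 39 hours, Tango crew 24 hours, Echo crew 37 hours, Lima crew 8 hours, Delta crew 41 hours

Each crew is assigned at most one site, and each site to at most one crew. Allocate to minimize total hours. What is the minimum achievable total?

This is a one-to-one assignment (minimum-cost bipartite matching).
Optimal: Sierra crew→Central site (19 hours), Bravo crew→Harbor site (18 hours), Tango crew→Ridge site (22 hours), Echo crew→South site (24 hours), Lima crew→West site (8 hours), Delta crew→East site (16 hours) — total 19+18+22+24+8+16 = 107 hours.
Row-greedy (each crew in turn takes its cheapest remaining site) gives 117 hours, worse by 10.

Min total: 107 hours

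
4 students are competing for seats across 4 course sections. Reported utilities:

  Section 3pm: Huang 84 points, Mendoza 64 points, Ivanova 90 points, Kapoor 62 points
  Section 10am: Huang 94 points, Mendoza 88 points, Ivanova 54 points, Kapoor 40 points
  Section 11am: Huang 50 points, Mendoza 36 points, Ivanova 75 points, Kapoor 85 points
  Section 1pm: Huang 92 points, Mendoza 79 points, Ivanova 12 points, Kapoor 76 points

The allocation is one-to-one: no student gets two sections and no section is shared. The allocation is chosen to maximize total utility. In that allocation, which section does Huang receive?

Huang receives Section 1pm.

Treat this as an assignment problem: match each student to one section.
Optimal: Huang→Section 1pm (92 points), Mendoza→Section 10am (88 points), Ivanova→Section 3pm (90 points), Kapoor→Section 11am (85 points) — total 92+88+90+85 = 355 points.
Max-entry greedy (repeatedly take the single best remaining cell) gives 348 points, worse by 7.
Next-best assignment: Huang→Section 10am, Mendoza→Section 1pm, Ivanova→Section 3pm, Kapoor→Section 11am = 348 points.
Swapping Ivanova↔Kapoor (Ivanova→Section 11am 75 points, Kapoor→Section 3pm 62 points) loses 38.
Huang's own top section is Section 10am (94 points), but forcing Huang→Section 10am and reassigning the rest optimally gives only 348 points — worse by 7.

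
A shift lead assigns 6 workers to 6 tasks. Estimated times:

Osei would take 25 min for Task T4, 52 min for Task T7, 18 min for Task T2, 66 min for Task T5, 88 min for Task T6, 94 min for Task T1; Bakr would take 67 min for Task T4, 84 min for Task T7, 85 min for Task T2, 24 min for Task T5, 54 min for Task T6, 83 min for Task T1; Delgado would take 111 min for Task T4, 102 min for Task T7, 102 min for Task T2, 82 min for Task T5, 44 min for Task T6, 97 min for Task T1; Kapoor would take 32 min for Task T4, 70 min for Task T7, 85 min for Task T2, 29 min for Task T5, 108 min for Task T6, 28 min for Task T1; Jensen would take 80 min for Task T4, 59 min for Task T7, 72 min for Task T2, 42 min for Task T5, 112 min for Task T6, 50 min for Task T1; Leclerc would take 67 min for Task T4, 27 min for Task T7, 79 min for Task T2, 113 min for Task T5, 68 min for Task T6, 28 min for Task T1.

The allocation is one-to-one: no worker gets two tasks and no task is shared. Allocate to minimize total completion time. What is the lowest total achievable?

This is the linear assignment problem.
Optimal: Osei→Task T2 (18 min), Bakr→Task T5 (24 min), Delgado→Task T6 (44 min), Kapoor→Task T4 (32 min), Jensen→Task T1 (50 min), Leclerc→Task T7 (27 min) — total 18+24+44+32+50+27 = 195 min.
Min-entry greedy (repeatedly take the single cheapest remaining cell) gives 221 min, worse by 26.
Next-best assignment: Osei→Task T2, Bakr→Task T5, Delgado→Task T6, Kapoor→Task T4, Jensen→Task T7, Leclerc→Task T1 = 205 min.
Swapping Osei↔Bakr (Osei→Task T5 66 min, Bakr→Task T2 85 min) adds 109.

Min total: 195 min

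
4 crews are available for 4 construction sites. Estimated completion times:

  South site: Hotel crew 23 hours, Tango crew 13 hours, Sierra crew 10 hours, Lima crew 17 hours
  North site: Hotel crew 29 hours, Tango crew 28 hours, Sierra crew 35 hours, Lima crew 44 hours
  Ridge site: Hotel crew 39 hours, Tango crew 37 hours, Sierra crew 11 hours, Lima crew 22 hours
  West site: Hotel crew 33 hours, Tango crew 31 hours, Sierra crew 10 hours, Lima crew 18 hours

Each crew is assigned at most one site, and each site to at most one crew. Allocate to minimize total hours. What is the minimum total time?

This is the linear assignment problem.
Optimal: Hotel crew→North site (29 hours), Tango crew→South site (13 hours), Sierra crew→Ridge site (11 hours), Lima crew→West site (18 hours) — total 29+13+11+18 = 71 hours.
Column-greedy (each site in turn goes to its cheapest remaining crew) gives 93 hours, worse by 22.
Swapping Tango crew↔Hotel crew (Tango crew→North site 28 hours, Hotel crew→South site 23 hours) adds 9.

Minimum total: 71 hours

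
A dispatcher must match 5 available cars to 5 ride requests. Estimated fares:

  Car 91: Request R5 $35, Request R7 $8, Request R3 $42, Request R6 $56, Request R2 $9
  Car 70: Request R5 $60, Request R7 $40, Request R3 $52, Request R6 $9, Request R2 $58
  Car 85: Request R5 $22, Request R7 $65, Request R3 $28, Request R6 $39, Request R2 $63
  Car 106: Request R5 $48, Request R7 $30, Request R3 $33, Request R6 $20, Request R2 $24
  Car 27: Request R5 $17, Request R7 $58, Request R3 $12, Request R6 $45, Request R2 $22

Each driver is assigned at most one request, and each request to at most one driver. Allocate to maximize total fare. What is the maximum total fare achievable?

Max total: $277

This is a one-to-one assignment (maximum-weight bipartite matching).
Optimal: Car 91→Request R6 ($56), Car 70→Request R3 ($52), Car 85→Request R2 ($63), Car 106→Request R5 ($48), Car 27→Request R7 ($58) — total 56+52+63+48+58 = $277.
Next-best assignment: Car 91→Request R6, Car 70→Request R5, Car 85→Request R2, Car 106→Request R3, Car 27→Request R7 = $270.
Every other assignment is strictly worse.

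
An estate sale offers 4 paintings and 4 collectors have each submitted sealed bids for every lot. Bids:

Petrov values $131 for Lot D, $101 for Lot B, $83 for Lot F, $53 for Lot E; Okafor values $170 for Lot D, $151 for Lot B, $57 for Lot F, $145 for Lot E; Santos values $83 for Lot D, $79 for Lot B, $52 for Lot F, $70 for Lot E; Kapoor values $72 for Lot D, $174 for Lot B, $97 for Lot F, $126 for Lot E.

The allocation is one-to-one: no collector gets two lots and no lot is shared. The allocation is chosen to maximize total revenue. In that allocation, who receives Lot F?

This is a one-to-one assignment (maximum-weight bipartite matching).
Optimal: Petrov→Lot D ($131), Okafor→Lot E ($145), Santos→Lot F ($52), Kapoor→Lot B ($174) — total 131+145+52+174 = $502.
Max-entry greedy (repeatedly take the single best remaining cell) gives $497, worse by 5.
Santos's own top lot is Lot D ($83), but forcing Santos→Lot D and reassigning the rest optimally gives only $485 — worse by 17.

Santos receives Lot F.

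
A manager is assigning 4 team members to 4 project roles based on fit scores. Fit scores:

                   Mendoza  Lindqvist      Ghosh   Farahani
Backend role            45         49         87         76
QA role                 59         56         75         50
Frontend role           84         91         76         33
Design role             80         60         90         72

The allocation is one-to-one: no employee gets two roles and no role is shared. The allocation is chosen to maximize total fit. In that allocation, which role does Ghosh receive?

This is the linear assignment problem.
Optimal: Mendoza→Design role (80 pts), Lindqvist→Frontend role (91 pts), Ghosh→QA role (75 pts), Farahani→Backend role (76 pts) — total 80+91+75+76 = 322 pts.
Max-entry greedy (repeatedly take the single best remaining cell) gives 316 pts, worse by 6.
Next-best assignment: Mendoza→QA role, Lindqvist→Frontend role, Ghosh→Design role, Farahani→Backend role = 316 pts.
Checked against all permutations: 322 pts is optimal.
Ghosh's own top role is Design role (90 pts), but forcing Ghosh→Design role and reassigning the rest optimally gives only 316 pts — worse by 6.

Ghosh receives QA role.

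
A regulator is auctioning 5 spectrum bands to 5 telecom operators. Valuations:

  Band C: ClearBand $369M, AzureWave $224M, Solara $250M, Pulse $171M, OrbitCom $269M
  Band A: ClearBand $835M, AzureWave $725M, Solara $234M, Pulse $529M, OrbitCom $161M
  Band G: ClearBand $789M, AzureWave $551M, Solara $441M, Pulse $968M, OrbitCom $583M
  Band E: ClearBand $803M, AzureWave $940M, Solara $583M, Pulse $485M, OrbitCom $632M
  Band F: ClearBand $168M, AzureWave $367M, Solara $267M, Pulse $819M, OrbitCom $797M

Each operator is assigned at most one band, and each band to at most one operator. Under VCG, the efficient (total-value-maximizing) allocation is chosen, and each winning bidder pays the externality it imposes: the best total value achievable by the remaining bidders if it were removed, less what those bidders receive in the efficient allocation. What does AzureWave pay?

AzureWave pays $333M.

Efficient allocation: ClearBand→Band A ($835M), AzureWave→Band E ($940M), Solara→Band C ($250M), Pulse→Band G ($968M), OrbitCom→Band F ($797M); total welfare W = $3790M.
AzureWave receives Band E at value $940M, so the others get W − 940 = $2850M.
Without AzureWave: best allocation of the remaining 4 bidders over all 5 bands is ClearBand→Band A ($835M), Solara→Band E ($583M), Pulse→Band G ($968M), OrbitCom→Band F ($797M), total $3183M.
VCG payment = (others' best without AzureWave) − (others' welfare with AzureWave) = 3183 − 2850 = $333M.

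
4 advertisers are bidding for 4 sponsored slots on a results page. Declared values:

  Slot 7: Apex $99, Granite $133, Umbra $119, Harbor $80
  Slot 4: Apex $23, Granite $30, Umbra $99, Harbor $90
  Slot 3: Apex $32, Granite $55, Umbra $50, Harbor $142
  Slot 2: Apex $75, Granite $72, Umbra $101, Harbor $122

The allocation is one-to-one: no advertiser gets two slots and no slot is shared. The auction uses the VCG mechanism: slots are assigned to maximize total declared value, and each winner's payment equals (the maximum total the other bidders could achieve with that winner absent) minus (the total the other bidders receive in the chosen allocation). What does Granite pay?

Granite pays $26.

Efficient allocation: Apex→Slot 2 ($75), Granite→Slot 7 ($133), Umbra→Slot 4 ($99), Harbor→Slot 3 ($142); total welfare W = $449.
Granite receives Slot 7 at value $133, so the others get W − 133 = $316.
Without Granite: best allocation of the remaining 3 bidders over all 4 slots is Apex→Slot 7 ($99), Umbra→Slot 2 ($101), Harbor→Slot 3 ($142), total $342.
VCG payment = (others' best without Granite) − (others' welfare with Granite) = 342 − 316 = $26.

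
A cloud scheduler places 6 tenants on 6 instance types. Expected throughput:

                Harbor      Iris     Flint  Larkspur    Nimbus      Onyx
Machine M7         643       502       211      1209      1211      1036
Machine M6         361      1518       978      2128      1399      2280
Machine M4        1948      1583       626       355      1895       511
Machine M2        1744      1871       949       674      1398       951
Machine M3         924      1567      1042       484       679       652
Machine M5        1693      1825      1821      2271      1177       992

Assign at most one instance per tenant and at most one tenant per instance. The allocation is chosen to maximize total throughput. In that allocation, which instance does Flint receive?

Optimal: Harbor→Machine M4 (1948 ops/s), Iris→Machine M2 (1871 ops/s), Flint→Machine M3 (1042 ops/s), Larkspur→Machine M5 (2271 ops/s), Nimbus→Machine M7 (1211 ops/s), Onyx→Machine M6 (2280 ops/s) — total 1948+1871+1042+2271+1211+2280 = 10623 ops/s.
Row-greedy (each tenant in turn takes its best remaining instance) gives 9631 ops/s, worse by 992.
Next-best assignment: Harbor→Machine M2, Iris→Machine M3, Flint→Machine M5, Larkspur→Machine M7, Nimbus→Machine M4, Onyx→Machine M6 = 10516 ops/s.
Swapping Harbor↔Nimbus (Harbor→Machine M7 643 ops/s, Nimbus→Machine M4 1895 ops/s) loses 621.
Flint's own top instance is Machine M5 (1821 ops/s), but forcing Flint→Machine M5 and reassigning the rest optimally gives only 10516 ops/s — worse by 107.

Flint receives Machine M3.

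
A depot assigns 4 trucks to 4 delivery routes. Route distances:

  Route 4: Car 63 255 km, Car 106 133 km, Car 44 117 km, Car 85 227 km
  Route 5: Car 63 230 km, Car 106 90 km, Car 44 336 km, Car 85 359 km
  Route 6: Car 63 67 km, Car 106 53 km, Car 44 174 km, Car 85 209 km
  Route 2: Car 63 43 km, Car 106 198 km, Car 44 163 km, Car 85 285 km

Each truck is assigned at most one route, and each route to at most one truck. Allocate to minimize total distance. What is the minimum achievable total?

Minimum total: 459 km

Optimal: Car 63→Route 2 (43 km), Car 106→Route 5 (90 km), Car 44→Route 4 (117 km), Car 85→Route 6 (209 km) — total 43+90+117+209 = 459 km.
Row-greedy (each truck in turn takes its cheapest remaining route) gives 572 km, worse by 113.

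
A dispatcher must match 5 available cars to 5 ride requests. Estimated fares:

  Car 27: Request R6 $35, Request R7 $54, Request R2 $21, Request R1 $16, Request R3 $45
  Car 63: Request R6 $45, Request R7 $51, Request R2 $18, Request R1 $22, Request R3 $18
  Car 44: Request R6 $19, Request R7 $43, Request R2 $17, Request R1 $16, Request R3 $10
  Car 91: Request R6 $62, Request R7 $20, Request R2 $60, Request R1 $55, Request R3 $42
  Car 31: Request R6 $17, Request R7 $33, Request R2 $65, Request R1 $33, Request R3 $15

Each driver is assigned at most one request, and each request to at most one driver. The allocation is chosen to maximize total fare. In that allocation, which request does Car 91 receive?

Treat this as an assignment problem: match each driver to one request.
Optimal: Car 27→Request R3 ($45), Car 63→Request R6 ($45), Car 44→Request R7 ($43), Car 91→Request R1 ($55), Car 31→Request R2 ($65) — total 45+45+43+55+65 = $253.
Max-entry greedy (repeatedly take the single best remaining cell) gives $213, worse by 40.
Swapping Car 44↔Car 91 (Car 44→Request R1 $16, Car 91→Request R7 $20) loses 62.
Car 91's own top request is Request R6 ($62), but forcing Car 91→Request R6 and reassigning the rest optimally gives only $239 — worse by 14.

Car 91 receives Request R1.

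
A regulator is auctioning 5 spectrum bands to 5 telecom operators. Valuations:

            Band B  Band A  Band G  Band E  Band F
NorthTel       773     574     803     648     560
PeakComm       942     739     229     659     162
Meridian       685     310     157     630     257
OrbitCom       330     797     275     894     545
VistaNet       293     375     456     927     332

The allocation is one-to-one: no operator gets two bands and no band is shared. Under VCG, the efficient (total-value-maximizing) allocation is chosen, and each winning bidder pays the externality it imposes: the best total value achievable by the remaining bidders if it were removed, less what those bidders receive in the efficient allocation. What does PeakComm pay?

PeakComm pays $428M.

Efficient allocation: NorthTel→Band G ($803M), PeakComm→Band B ($942M), Meridian→Band F ($257M), OrbitCom→Band A ($797M), VistaNet→Band E ($927M); total welfare W = $3726M.
PeakComm receives Band B at value $942M, so the others get W − 942 = $2784M.
Without PeakComm: best allocation of the remaining 4 bidders over all 5 bands is NorthTel→Band G ($803M), Meridian→Band B ($685M), OrbitCom→Band A ($797M), VistaNet→Band E ($927M), total $3212M.
VCG payment = (others' best without PeakComm) − (others' welfare with PeakComm) = 3212 − 2784 = $428M.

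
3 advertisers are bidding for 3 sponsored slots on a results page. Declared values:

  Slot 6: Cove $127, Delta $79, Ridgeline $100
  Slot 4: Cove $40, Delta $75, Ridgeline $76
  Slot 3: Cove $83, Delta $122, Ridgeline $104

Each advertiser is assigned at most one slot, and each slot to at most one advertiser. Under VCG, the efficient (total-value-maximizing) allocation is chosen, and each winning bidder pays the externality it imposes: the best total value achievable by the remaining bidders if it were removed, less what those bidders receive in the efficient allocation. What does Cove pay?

Efficient allocation: Cove→Slot 6 ($127), Delta→Slot 3 ($122), Ridgeline→Slot 4 ($76); total welfare W = $325.
Cove receives Slot 6 at value $127, so the others get W − 127 = $198.
Without Cove: best allocation of the remaining 2 bidders over all 3 slots is Delta→Slot 3 ($122), Ridgeline→Slot 6 ($100), total $222.
VCG payment = (others' best without Cove) − (others' welfare with Cove) = 222 − 198 = $24.

Cove pays $24.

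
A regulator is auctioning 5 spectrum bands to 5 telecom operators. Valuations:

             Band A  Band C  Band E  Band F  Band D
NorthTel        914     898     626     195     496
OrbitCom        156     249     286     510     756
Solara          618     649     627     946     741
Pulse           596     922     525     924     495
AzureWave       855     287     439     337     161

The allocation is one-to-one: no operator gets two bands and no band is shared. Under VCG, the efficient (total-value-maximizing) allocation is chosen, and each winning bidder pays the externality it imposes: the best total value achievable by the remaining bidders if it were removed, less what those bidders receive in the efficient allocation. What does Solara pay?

Efficient allocation: NorthTel→Band E ($626M), OrbitCom→Band D ($756M), Solara→Band F ($946M), Pulse→Band C ($922M), AzureWave→Band A ($855M); total welfare W = $4105M.
Solara receives Band F at value $946M, so the others get W − 946 = $3159M.
Without Solara: best allocation of the remaining 4 bidders over all 5 bands is NorthTel→Band C ($898M), OrbitCom→Band D ($756M), Pulse→Band F ($924M), AzureWave→Band A ($855M), total $3433M.
VCG payment = (others' best without Solara) − (others' welfare with Solara) = 3433 − 3159 = $274M.

Solara pays $274M.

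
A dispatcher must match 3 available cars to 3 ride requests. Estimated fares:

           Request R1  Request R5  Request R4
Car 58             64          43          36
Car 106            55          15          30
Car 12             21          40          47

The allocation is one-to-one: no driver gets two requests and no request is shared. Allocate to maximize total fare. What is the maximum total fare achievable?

This is the linear assignment problem.
Optimal: Car 58→Request R5 ($43), Car 106→Request R1 ($55), Car 12→Request R4 ($47) — total 43+55+47 = $145.
Next-best assignment: Car 58→Request R1, Car 106→Request R4, Car 12→Request R5 = $134.
Swapping Car 106↔Car 12 (Car 106→Request R4 $30, Car 12→Request R1 $21) loses 51.
Every other assignment is strictly worse.

Maximum total: $145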